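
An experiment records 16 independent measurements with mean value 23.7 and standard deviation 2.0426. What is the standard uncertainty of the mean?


The standard uncertainty for Type A evaluation is u = s / sqrt(n).
u = 2.0426 / sqrt(16)
u = 2.0426 / 4.0
u = 0.5107

0.5107


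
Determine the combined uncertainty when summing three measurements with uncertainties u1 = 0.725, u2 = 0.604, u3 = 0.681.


For a sum of independent quantities, uc = sqrt(u1^2 + u2^2 + u3^2).
uc = sqrt(0.725^2 + 0.604^2 + 0.681^2)
uc = sqrt(0.525625 + 0.364816 + 0.463761)
uc = 1.1637

1.1637


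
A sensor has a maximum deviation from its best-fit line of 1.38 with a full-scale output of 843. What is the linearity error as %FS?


Linearity error = (max deviation / full scale) * 100%.
Linearity = (1.38 / 843) * 100
Linearity = 0.164 %FS

0.164 %FS


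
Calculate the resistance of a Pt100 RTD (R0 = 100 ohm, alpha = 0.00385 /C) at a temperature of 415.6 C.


The RTD equation: Rt = R0 * (1 + alpha * T).
Rt = 100 * (1 + 0.00385 * 415.6)
Rt = 100 * (1 + 1.60006)
Rt = 100 * 2.60006
Rt = 260.006 ohm

260.006 ohm


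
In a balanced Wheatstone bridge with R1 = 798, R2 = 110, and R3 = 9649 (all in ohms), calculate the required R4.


At balance: R1*R4 = R2*R3, so R4 = R2*R3/R1.
R4 = 110 * 9649 / 798
R4 = 1061390 / 798
R4 = 1330.06 ohm

1330.06 ohm


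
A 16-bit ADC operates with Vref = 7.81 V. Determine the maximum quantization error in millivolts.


The maximum quantization error is +/- LSB/2.
LSB = Vref / 2^n = 7.81 / 65536 = 0.00011917 V
Max error = LSB / 2 = 0.00011917 / 2 = 5.959e-05 V
Max error = 0.0596 mV

0.0596 mV


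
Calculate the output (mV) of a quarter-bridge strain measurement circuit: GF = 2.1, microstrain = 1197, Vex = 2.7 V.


Quarter bridge output: Vout = (GF * epsilon * Vex) / 4.
Vout = (2.1 * 1197e-6 * 2.7) / 4
Vout = 0.00678699 / 4 V
Vout = 0.00169675 V = 1.6967 mV

1.6967 mV


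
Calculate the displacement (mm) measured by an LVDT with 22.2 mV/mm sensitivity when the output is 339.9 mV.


Displacement = Vout / sensitivity.
d = 339.9 / 22.2
d = 15.311 mm

15.311 mm


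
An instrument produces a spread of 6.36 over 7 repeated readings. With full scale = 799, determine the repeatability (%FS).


Repeatability = (spread / full scale) * 100%.
R = (6.36 / 799) * 100
R = 0.796 %FS

0.796 %FS


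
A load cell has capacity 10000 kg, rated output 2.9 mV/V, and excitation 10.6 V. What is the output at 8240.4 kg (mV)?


Vout = rated_output * Vex * (load / capacity).
Vout = 2.9 * 10.6 * (8240.4 / 10000)
Vout = 2.9 * 10.6 * 0.82404
Vout = 25.331 mV

25.331 mV


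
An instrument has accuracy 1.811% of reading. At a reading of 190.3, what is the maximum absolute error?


Absolute error = (accuracy% / 100) * reading.
Error = (1.811 / 100) * 190.3
Error = 0.01811 * 190.3
Error = 3.4463

3.4463


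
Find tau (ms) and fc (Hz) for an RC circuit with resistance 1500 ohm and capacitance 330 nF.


Time constant: tau = R * C.
tau = 1500 * 3.30e-07 = 0.000495 s
tau = 0.495 ms
Cutoff frequency: fc = 1 / (2*pi*R*C).
fc = 1 / (2*pi*0.000495) = 321.53 Hz

tau = 0.495 ms, fc = 321.53 Hz


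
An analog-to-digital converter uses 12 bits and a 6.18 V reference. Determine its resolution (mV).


The resolution (LSB) of an ADC is Vref / 2^n.
LSB = 6.18 / 2^12
LSB = 6.18 / 4096
LSB = 0.00150879 V = 1.50878906 mV

1.50878906 mV


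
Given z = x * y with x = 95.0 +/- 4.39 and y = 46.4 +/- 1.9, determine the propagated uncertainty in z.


For a product z = x*y, the relative uncertainty is:
uz/z = sqrt((ux/x)^2 + (uy/y)^2)
Relative uncertainties: ux/x = 4.39/95.0 = 0.046211
uy/y = 1.9/46.4 = 0.040948
z = 95.0 * 46.4 = 4408.0
uz = 4408.0 * sqrt(0.046211^2 + 0.040948^2) = 272.162

272.162


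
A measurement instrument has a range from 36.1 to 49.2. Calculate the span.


Span = upper range - lower range.
Span = 49.2 - (36.1)
Span = 13.1

13.1


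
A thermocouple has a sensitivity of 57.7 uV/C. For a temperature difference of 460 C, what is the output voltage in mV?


The thermocouple output V = sensitivity * dT.
V = 57.7 uV/C * 460 C
V = 26542.0 uV
V = 26.542 mV

26.542 mV


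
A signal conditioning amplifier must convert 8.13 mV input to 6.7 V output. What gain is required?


Gain = Vout / Vin (converting to same units).
G = 6.7 V / 8.13 mV
G = 6700.0 mV / 8.13 mV
G = 824.11

824.11


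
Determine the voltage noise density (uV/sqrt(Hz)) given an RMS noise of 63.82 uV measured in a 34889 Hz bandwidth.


Noise spectral density = Vrms / sqrt(BW).
NSD = 63.82 / sqrt(34889)
NSD = 63.82 / 186.786
NSD = 0.3417 uV/sqrt(Hz)

0.3417 uV/sqrt(Hz)


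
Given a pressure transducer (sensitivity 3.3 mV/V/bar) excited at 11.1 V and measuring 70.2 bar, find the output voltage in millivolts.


Output = sensitivity * Vex * P.
Vout = 3.3 * 11.1 * 70.2
Vout = 36.63 * 70.2
Vout = 2571.43 mV

2571.43 mV


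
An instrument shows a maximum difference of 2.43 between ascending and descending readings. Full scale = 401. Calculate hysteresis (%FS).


Hysteresis = (max difference / full scale) * 100%.
H = (2.43 / 401) * 100
H = 0.606 %FS

0.606 %FS


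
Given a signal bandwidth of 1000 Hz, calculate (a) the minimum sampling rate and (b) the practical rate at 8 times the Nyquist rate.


By Nyquist theorem, fs_min = 2 * fmax.
fs_min = 2 * 1000 = 2000 Hz
Practical rate = 8 * fs_min = 8 * 2000 = 16000 Hz

fs_min = 2000 Hz, fs_practical = 16000 Hz


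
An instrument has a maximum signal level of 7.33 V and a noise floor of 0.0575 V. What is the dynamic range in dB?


Dynamic range = 20 * log10(Vmax / Vnoise).
DR = 20 * log10(7.33 / 0.0575)
DR = 20 * log10(127.48)
DR = 42.11 dB

42.11 dB


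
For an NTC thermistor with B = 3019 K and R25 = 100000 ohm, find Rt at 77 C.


NTC thermistor equation: Rt = R25 * exp(B * (1/T - 1/T25)).
T in Kelvin: 350.15 K, T25 = 298.15 K
1/T - 1/T25 = 1/350.15 - 1/298.15 = -0.0004981
B * (1/T - 1/T25) = 3019 * -0.0004981 = -1.5038
Rt = 100000 * exp(-1.5038) = 22229.4 ohm

22229.4 ohm


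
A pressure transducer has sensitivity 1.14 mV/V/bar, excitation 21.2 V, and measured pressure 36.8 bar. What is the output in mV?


Output = sensitivity * Vex * P.
Vout = 1.14 * 21.2 * 36.8
Vout = 24.168 * 36.8
Vout = 889.38 mV

889.38 mV


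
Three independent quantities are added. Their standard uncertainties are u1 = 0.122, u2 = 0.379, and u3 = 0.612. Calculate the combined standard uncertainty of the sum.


For a sum of independent quantities, uc = sqrt(u1^2 + u2^2 + u3^2).
uc = sqrt(0.122^2 + 0.379^2 + 0.612^2)
uc = sqrt(0.014884 + 0.143641 + 0.374544)
uc = 0.7301

0.7301


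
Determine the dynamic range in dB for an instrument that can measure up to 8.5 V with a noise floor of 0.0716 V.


Dynamic range = 20 * log10(Vmax / Vnoise).
DR = 20 * log10(8.5 / 0.0716)
DR = 20 * log10(118.72)
DR = 41.49 dB

41.49 dB


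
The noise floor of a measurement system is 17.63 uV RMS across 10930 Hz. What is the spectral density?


Noise spectral density = Vrms / sqrt(BW).
NSD = 17.63 / sqrt(10930)
NSD = 17.63 / 104.5466
NSD = 0.1686 uV/sqrt(Hz)

0.1686 uV/sqrt(Hz)


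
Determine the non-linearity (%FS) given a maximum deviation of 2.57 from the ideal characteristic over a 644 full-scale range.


Linearity error = (max deviation / full scale) * 100%.
Linearity = (2.57 / 644) * 100
Linearity = 0.399 %FS

0.399 %FS


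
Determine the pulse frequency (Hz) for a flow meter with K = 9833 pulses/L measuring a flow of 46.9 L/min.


Frequency = K * Q / 60 (converting L/min to L/s).
f = 9833 * 46.9 / 60
f = 461167.7 / 60
f = 7686.13 Hz

7686.13 Hz


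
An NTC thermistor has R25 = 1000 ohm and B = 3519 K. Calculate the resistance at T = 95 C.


NTC thermistor equation: Rt = R25 * exp(B * (1/T - 1/T25)).
T in Kelvin: 368.15 K, T25 = 298.15 K
1/T - 1/T25 = 1/368.15 - 1/298.15 = -0.00063773
B * (1/T - 1/T25) = 3519 * -0.00063773 = -2.2442
Rt = 1000 * exp(-2.2442) = 106.0 ohm

106.0 ohm


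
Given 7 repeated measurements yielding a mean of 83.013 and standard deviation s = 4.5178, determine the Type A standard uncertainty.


The standard uncertainty for Type A evaluation is u = s / sqrt(n).
u = 4.5178 / sqrt(7)
u = 4.5178 / 2.6458
u = 1.7076

1.7076


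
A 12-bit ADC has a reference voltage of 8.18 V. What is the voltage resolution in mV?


The resolution (LSB) of an ADC is Vref / 2^n.
LSB = 8.18 / 2^12
LSB = 8.18 / 4096
LSB = 0.00199707 V = 1.99707031 mV

1.99707031 mV


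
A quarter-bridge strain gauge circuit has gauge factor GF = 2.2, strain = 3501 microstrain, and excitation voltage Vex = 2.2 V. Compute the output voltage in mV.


Quarter bridge output: Vout = (GF * epsilon * Vex) / 4.
Vout = (2.2 * 3501e-6 * 2.2) / 4
Vout = 0.01694484 / 4 V
Vout = 0.00423621 V = 4.2362 mV

4.2362 mV


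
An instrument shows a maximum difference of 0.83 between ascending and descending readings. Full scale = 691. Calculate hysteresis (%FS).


Hysteresis = (max difference / full scale) * 100%.
H = (0.83 / 691) * 100
H = 0.12 %FS

0.12 %FS


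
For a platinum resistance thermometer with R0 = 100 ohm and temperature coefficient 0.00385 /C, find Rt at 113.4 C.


The RTD equation: Rt = R0 * (1 + alpha * T).
Rt = 100 * (1 + 0.00385 * 113.4)
Rt = 100 * (1 + 0.43659)
Rt = 100 * 1.43659
Rt = 143.659 ohm

143.659 ohm


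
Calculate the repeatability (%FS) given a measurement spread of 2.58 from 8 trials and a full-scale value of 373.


Repeatability = (spread / full scale) * 100%.
R = (2.58 / 373) * 100
R = 0.692 %FS

0.692 %FS


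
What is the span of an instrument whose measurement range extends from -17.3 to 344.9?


Span = upper range - lower range.
Span = 344.9 - (-17.3)
Span = 362.2

362.2


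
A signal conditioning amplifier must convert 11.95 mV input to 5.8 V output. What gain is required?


Gain = Vout / Vin (converting to same units).
G = 5.8 V / 11.95 mV
G = 5800.0 mV / 11.95 mV
G = 485.36

485.36


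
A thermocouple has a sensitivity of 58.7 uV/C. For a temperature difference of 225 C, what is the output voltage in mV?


The thermocouple output V = sensitivity * dT.
V = 58.7 uV/C * 225 C
V = 13207.5 uV
V = 13.207 mV

13.207 mV


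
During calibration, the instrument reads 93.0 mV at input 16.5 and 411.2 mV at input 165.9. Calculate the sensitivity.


Sensitivity = (y2 - y1) / (x2 - x1).
S = (411.2 - 93.0) / (165.9 - 16.5)
S = 318.2 / 149.4
S = 2.1299 mV/unit

2.1299 mV/unit


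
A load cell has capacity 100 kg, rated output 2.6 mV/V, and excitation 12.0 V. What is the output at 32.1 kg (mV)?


Vout = rated_output * Vex * (load / capacity).
Vout = 2.6 * 12.0 * (32.1 / 100)
Vout = 2.6 * 12.0 * 0.321
Vout = 10.015 mV

10.015 mV


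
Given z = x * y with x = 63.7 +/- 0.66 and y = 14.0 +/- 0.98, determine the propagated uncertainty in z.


For a product z = x*y, the relative uncertainty is:
uz/z = sqrt((ux/x)^2 + (uy/y)^2)
Relative uncertainties: ux/x = 0.66/63.7 = 0.010361
uy/y = 0.98/14.0 = 0.07
z = 63.7 * 14.0 = 891.8
uz = 891.8 * sqrt(0.010361^2 + 0.07^2) = 63.106

63.106


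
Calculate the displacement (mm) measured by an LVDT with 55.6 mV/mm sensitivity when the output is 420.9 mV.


Displacement = Vout / sensitivity.
d = 420.9 / 55.6
d = 7.57 mm

7.57 mm


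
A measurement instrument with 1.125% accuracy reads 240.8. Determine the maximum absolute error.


Absolute error = (accuracy% / 100) * reading.
Error = (1.125 / 100) * 240.8
Error = 0.01125 * 240.8
Error = 2.709

2.709


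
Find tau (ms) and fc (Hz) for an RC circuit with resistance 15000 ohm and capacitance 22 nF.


Time constant: tau = R * C.
tau = 15000 * 2.20e-08 = 0.00033 s
tau = 0.33 ms
Cutoff frequency: fc = 1 / (2*pi*R*C).
fc = 1 / (2*pi*0.00033) = 482.29 Hz

tau = 0.33 ms, fc = 482.29 Hz


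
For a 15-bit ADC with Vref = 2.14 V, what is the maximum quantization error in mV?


The maximum quantization error is +/- LSB/2.
LSB = Vref / 2^n = 2.14 / 32768 = 6.531e-05 V
Max error = LSB / 2 = 6.531e-05 / 2 = 3.265e-05 V
Max error = 0.0327 mV

0.0327 mV


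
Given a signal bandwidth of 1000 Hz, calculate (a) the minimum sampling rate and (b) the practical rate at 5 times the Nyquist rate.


By Nyquist theorem, fs_min = 2 * fmax.
fs_min = 2 * 1000 = 2000 Hz
Practical rate = 5 * fs_min = 5 * 2000 = 10000 Hz

fs_min = 2000 Hz, fs_practical = 10000 Hz


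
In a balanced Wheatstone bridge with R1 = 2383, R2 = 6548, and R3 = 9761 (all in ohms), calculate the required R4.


At balance: R1*R4 = R2*R3, so R4 = R2*R3/R1.
R4 = 6548 * 9761 / 2383
R4 = 63915028 / 2383
R4 = 26821.25 ohm

26821.25 ohm


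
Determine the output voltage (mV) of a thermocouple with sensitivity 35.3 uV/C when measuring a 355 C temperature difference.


The thermocouple output V = sensitivity * dT.
V = 35.3 uV/C * 355 C
V = 12531.5 uV
V = 12.531 mV

12.531 mV


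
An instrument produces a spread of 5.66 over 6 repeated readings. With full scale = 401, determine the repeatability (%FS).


Repeatability = (spread / full scale) * 100%.
R = (5.66 / 401) * 100
R = 1.411 %FS

1.411 %FS


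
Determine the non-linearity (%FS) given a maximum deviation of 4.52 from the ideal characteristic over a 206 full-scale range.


Linearity error = (max deviation / full scale) * 100%.
Linearity = (4.52 / 206) * 100
Linearity = 2.194 %FS

2.194 %FS


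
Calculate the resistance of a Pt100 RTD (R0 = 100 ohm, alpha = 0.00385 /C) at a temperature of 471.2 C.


The RTD equation: Rt = R0 * (1 + alpha * T).
Rt = 100 * (1 + 0.00385 * 471.2)
Rt = 100 * (1 + 1.81412)
Rt = 100 * 2.81412
Rt = 281.412 ohm

281.412 ohm


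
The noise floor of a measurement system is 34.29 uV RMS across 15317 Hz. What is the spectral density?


Noise spectral density = Vrms / sqrt(BW).
NSD = 34.29 / sqrt(15317)
NSD = 34.29 / 123.7619
NSD = 0.2771 uV/sqrt(Hz)

0.2771 uV/sqrt(Hz)


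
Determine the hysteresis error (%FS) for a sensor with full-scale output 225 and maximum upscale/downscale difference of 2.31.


Hysteresis = (max difference / full scale) * 100%.
H = (2.31 / 225) * 100
H = 1.027 %FS

1.027 %FS


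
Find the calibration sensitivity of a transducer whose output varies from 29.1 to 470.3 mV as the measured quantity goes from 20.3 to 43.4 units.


Sensitivity = (y2 - y1) / (x2 - x1).
S = (470.3 - 29.1) / (43.4 - 20.3)
S = 441.2 / 23.1
S = 19.0996 mV/unit

19.0996 mV/unit


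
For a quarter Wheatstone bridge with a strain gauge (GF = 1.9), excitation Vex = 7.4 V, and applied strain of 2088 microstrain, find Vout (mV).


Quarter bridge output: Vout = (GF * epsilon * Vex) / 4.
Vout = (1.9 * 2088e-6 * 7.4) / 4
Vout = 0.02935728 / 4 V
Vout = 0.00733932 V = 7.3393 mV

7.3393 mV


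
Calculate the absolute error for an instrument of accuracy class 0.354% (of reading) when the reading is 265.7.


Absolute error = (accuracy% / 100) * reading.
Error = (0.354 / 100) * 265.7
Error = 0.00354 * 265.7
Error = 0.9406

0.9406


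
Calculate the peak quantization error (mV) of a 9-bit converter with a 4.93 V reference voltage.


The maximum quantization error is +/- LSB/2.
LSB = Vref / 2^n = 4.93 / 512 = 0.00962891 V
Max error = LSB / 2 = 0.00962891 / 2 = 0.00481445 V
Max error = 4.8145 mV

4.8145 mV


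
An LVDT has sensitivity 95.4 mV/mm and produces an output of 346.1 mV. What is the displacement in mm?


Displacement = Vout / sensitivity.
d = 346.1 / 95.4
d = 3.628 mm

3.628 mm


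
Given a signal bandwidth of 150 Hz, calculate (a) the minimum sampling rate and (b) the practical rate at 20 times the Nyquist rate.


By Nyquist theorem, fs_min = 2 * fmax.
fs_min = 2 * 150 = 300 Hz
Practical rate = 20 * fs_min = 20 * 300 = 6000 Hz

fs_min = 300 Hz, fs_practical = 6000 Hz


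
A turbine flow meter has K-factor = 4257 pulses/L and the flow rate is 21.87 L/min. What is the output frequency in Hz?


Frequency = K * Q / 60 (converting L/min to L/s).
f = 4257 * 21.87 / 60
f = 93100.59 / 60
f = 1551.68 Hz

1551.68 Hz


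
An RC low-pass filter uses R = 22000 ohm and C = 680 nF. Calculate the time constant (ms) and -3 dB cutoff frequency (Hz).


Time constant: tau = R * C.
tau = 22000 * 6.80e-07 = 0.01496 s
tau = 14.96 ms
Cutoff frequency: fc = 1 / (2*pi*R*C).
fc = 1 / (2*pi*0.01496) = 10.64 Hz

tau = 14.96 ms, fc = 10.64 Hz


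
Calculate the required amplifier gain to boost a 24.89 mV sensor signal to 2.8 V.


Gain = Vout / Vin (converting to same units).
G = 2.8 V / 24.89 mV
G = 2800.0 mV / 24.89 mV
G = 112.49

112.49


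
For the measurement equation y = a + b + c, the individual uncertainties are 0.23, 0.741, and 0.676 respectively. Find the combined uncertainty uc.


For a sum of independent quantities, uc = sqrt(u1^2 + u2^2 + u3^2).
uc = sqrt(0.23^2 + 0.741^2 + 0.676^2)
uc = sqrt(0.0529 + 0.549081 + 0.456976)
uc = 1.0291

1.0291


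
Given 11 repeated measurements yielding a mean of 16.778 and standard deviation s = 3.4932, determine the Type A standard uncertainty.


The standard uncertainty for Type A evaluation is u = s / sqrt(n).
u = 3.4932 / sqrt(11)
u = 3.4932 / 3.3166
u = 1.0532

1.0532


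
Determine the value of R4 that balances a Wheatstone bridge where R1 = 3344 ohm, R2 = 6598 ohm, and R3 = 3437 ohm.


At balance: R1*R4 = R2*R3, so R4 = R2*R3/R1.
R4 = 6598 * 3437 / 3344
R4 = 22677326 / 3344
R4 = 6781.5 ohm

6781.5 ohm


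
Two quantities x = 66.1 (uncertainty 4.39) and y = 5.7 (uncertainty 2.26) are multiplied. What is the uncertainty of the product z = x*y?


For a product z = x*y, the relative uncertainty is:
uz/z = sqrt((ux/x)^2 + (uy/y)^2)
Relative uncertainties: ux/x = 4.39/66.1 = 0.066415
uy/y = 2.26/5.7 = 0.396491
z = 66.1 * 5.7 = 376.8
uz = 376.8 * sqrt(0.066415^2 + 0.396491^2) = 151.467

151.467


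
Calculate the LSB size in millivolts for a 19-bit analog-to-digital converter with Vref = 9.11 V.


The resolution (LSB) of an ADC is Vref / 2^n.
LSB = 9.11 / 2^19
LSB = 9.11 / 524288
LSB = 1.738e-05 V = 0.01737595 mV

0.01737595 mV


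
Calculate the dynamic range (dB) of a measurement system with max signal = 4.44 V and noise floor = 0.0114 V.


Dynamic range = 20 * log10(Vmax / Vnoise).
DR = 20 * log10(4.44 / 0.0114)
DR = 20 * log10(389.47)
DR = 51.81 dB

51.81 dB


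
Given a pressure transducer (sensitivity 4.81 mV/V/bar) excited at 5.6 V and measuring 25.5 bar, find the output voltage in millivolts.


Output = sensitivity * Vex * P.
Vout = 4.81 * 5.6 * 25.5
Vout = 26.936 * 25.5
Vout = 686.87 mV

686.87 mV


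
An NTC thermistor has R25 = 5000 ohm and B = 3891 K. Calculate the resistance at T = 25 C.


NTC thermistor equation: Rt = R25 * exp(B * (1/T - 1/T25)).
T in Kelvin: 298.15 K, T25 = 298.15 K
1/T - 1/T25 = 1/298.15 - 1/298.15 = 0.0
B * (1/T - 1/T25) = 3891 * 0.0 = 0.0
Rt = 5000 * exp(0.0) = 5000.0 ohm

5000.0 ohm


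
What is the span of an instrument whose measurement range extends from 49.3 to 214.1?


Span = upper range - lower range.
Span = 214.1 - (49.3)
Span = 164.8

164.8


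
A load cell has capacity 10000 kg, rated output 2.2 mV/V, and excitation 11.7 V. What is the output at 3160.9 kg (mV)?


Vout = rated_output * Vex * (load / capacity).
Vout = 2.2 * 11.7 * (3160.9 / 10000)
Vout = 2.2 * 11.7 * 0.31609
Vout = 8.136 mV

8.136 mV


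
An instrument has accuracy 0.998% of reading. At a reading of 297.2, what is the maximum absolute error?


Absolute error = (accuracy% / 100) * reading.
Error = (0.998 / 100) * 297.2
Error = 0.00998 * 297.2
Error = 2.9661

2.9661


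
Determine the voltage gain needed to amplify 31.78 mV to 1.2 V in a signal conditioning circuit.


Gain = Vout / Vin (converting to same units).
G = 1.2 V / 31.78 mV
G = 1200.0 mV / 31.78 mV
G = 37.76

37.76


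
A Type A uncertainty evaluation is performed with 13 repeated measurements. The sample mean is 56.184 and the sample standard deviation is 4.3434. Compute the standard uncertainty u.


The standard uncertainty for Type A evaluation is u = s / sqrt(n).
u = 4.3434 / sqrt(13)
u = 4.3434 / 3.6056
u = 1.2046

1.2046


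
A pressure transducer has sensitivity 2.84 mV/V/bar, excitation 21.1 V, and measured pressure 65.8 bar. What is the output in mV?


Output = sensitivity * Vex * P.
Vout = 2.84 * 21.1 * 65.8
Vout = 59.924 * 65.8
Vout = 3943.0 mV

3943.0 mV


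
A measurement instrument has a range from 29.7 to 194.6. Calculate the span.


Span = upper range - lower range.
Span = 194.6 - (29.7)
Span = 164.9

164.9


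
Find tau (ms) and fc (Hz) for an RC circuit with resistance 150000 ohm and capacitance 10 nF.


Time constant: tau = R * C.
tau = 150000 * 1.00e-08 = 0.0015 s
tau = 1.5 ms
Cutoff frequency: fc = 1 / (2*pi*R*C).
fc = 1 / (2*pi*0.0015) = 106.1 Hz

tau = 1.5 ms, fc = 106.1 Hz


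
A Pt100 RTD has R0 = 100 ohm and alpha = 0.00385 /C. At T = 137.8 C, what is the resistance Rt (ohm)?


The RTD equation: Rt = R0 * (1 + alpha * T).
Rt = 100 * (1 + 0.00385 * 137.8)
Rt = 100 * (1 + 0.53053)
Rt = 100 * 1.53053
Rt = 153.053 ohm

153.053 ohm


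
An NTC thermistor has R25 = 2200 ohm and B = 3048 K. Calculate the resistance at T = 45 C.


NTC thermistor equation: Rt = R25 * exp(B * (1/T - 1/T25)).
T in Kelvin: 318.15 K, T25 = 298.15 K
1/T - 1/T25 = 1/318.15 - 1/298.15 = -0.00021084
B * (1/T - 1/T25) = 3048 * -0.00021084 = -0.6427
Rt = 2200 * exp(-0.6427) = 1157.0 ohm

1157.0 ohm


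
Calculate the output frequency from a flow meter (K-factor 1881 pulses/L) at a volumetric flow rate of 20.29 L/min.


Frequency = K * Q / 60 (converting L/min to L/s).
f = 1881 * 20.29 / 60
f = 38165.49 / 60
f = 636.09 Hz

636.09 Hz


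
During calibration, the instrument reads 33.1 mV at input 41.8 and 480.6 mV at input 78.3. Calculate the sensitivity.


Sensitivity = (y2 - y1) / (x2 - x1).
S = (480.6 - 33.1) / (78.3 - 41.8)
S = 447.5 / 36.5
S = 12.2603 mV/unit

12.2603 mV/unit


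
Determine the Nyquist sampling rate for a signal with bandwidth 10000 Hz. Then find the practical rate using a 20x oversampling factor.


By Nyquist theorem, fs_min = 2 * fmax.
fs_min = 2 * 10000 = 20000 Hz
Practical rate = 20 * fs_min = 20 * 20000 = 400000 Hz

fs_min = 20000 Hz, fs_practical = 400000 Hz


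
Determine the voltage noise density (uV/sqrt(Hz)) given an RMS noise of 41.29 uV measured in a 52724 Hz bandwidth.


Noise spectral density = Vrms / sqrt(BW).
NSD = 41.29 / sqrt(52724)
NSD = 41.29 / 229.6171
NSD = 0.1798 uV/sqrt(Hz)

0.1798 uV/sqrt(Hz)


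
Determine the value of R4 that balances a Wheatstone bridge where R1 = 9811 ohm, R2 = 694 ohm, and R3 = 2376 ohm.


At balance: R1*R4 = R2*R3, so R4 = R2*R3/R1.
R4 = 694 * 2376 / 9811
R4 = 1648944 / 9811
R4 = 168.07 ohm

168.07 ohm


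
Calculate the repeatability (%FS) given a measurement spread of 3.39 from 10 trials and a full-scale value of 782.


Repeatability = (spread / full scale) * 100%.
R = (3.39 / 782) * 100
R = 0.434 %FS

0.434 %FS


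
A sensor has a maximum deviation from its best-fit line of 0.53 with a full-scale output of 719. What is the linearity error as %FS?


Linearity error = (max deviation / full scale) * 100%.
Linearity = (0.53 / 719) * 100
Linearity = 0.074 %FS

0.074 %FS


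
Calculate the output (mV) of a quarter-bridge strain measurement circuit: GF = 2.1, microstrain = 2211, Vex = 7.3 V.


Quarter bridge output: Vout = (GF * epsilon * Vex) / 4.
Vout = (2.1 * 2211e-6 * 7.3) / 4
Vout = 0.03389463 / 4 V
Vout = 0.00847366 V = 8.4737 mV

8.4737 mV


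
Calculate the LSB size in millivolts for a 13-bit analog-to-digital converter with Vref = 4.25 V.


The resolution (LSB) of an ADC is Vref / 2^n.
LSB = 4.25 / 2^13
LSB = 4.25 / 8192
LSB = 0.0005188 V = 0.51879883 mV

0.51879883 mV


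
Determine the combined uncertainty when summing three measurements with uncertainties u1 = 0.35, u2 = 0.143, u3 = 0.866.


For a sum of independent quantities, uc = sqrt(u1^2 + u2^2 + u3^2).
uc = sqrt(0.35^2 + 0.143^2 + 0.866^2)
uc = sqrt(0.1225 + 0.020449 + 0.749956)
uc = 0.9449

0.9449


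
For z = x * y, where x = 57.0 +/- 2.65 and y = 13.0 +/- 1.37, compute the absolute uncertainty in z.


For a product z = x*y, the relative uncertainty is:
uz/z = sqrt((ux/x)^2 + (uy/y)^2)
Relative uncertainties: ux/x = 2.65/57.0 = 0.046491
uy/y = 1.37/13.0 = 0.105385
z = 57.0 * 13.0 = 741.0
uz = 741.0 * sqrt(0.046491^2 + 0.105385^2) = 85.351

85.351


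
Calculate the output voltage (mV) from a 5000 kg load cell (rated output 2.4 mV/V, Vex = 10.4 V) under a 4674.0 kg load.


Vout = rated_output * Vex * (load / capacity).
Vout = 2.4 * 10.4 * (4674.0 / 5000)
Vout = 2.4 * 10.4 * 0.9348
Vout = 23.333 mV

23.333 mV


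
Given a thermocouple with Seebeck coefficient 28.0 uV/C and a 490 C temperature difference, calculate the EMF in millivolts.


The thermocouple output V = sensitivity * dT.
V = 28.0 uV/C * 490 C
V = 13720.0 uV
V = 13.72 mV

13.72 mV


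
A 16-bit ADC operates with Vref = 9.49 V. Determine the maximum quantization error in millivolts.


The maximum quantization error is +/- LSB/2.
LSB = Vref / 2^n = 9.49 / 65536 = 0.00014481 V
Max error = LSB / 2 = 0.00014481 / 2 = 7.24e-05 V
Max error = 0.0724 mV

0.0724 mV


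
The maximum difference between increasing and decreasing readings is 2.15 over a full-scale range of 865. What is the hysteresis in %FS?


Hysteresis = (max difference / full scale) * 100%.
H = (2.15 / 865) * 100
H = 0.249 %FS

0.249 %FS


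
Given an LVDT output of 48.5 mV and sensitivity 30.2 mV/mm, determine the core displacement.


Displacement = Vout / sensitivity.
d = 48.5 / 30.2
d = 1.606 mm

1.606 mm


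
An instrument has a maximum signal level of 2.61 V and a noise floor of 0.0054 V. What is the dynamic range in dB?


Dynamic range = 20 * log10(Vmax / Vnoise).
DR = 20 * log10(2.61 / 0.0054)
DR = 20 * log10(483.33)
DR = 53.68 dB

53.68 dB


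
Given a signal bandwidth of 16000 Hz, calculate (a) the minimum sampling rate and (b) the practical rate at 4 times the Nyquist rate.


By Nyquist theorem, fs_min = 2 * fmax.
fs_min = 2 * 16000 = 32000 Hz
Practical rate = 4 * fs_min = 4 * 32000 = 128000 Hz

fs_min = 32000 Hz, fs_practical = 128000 Hz


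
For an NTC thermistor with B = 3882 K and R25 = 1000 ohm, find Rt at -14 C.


NTC thermistor equation: Rt = R25 * exp(B * (1/T - 1/T25)).
T in Kelvin: 259.15 K, T25 = 298.15 K
1/T - 1/T25 = 1/259.15 - 1/298.15 = 0.00050475
B * (1/T - 1/T25) = 3882 * 0.00050475 = 1.9594
Rt = 1000 * exp(1.9594) = 7095.4 ohm

7095.4 ohm


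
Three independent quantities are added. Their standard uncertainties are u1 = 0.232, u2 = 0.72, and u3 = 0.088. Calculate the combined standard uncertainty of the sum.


For a sum of independent quantities, uc = sqrt(u1^2 + u2^2 + u3^2).
uc = sqrt(0.232^2 + 0.72^2 + 0.088^2)
uc = sqrt(0.053824 + 0.5184 + 0.007744)
uc = 0.7616

0.7616


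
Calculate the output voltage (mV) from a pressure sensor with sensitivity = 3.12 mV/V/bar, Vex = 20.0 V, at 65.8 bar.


Output = sensitivity * Vex * P.
Vout = 3.12 * 20.0 * 65.8
Vout = 62.4 * 65.8
Vout = 4105.92 mV

4105.92 mV


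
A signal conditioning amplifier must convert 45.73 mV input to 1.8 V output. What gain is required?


Gain = Vout / Vin (converting to same units).
G = 1.8 V / 45.73 mV
G = 1800.0 mV / 45.73 mV
G = 39.36

39.36


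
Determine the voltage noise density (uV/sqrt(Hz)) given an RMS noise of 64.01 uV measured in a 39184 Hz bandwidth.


Noise spectral density = Vrms / sqrt(BW).
NSD = 64.01 / sqrt(39184)
NSD = 64.01 / 197.9495
NSD = 0.3234 uV/sqrt(Hz)

0.3234 uV/sqrt(Hz)


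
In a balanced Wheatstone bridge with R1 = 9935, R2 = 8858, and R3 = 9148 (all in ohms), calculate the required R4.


At balance: R1*R4 = R2*R3, so R4 = R2*R3/R1.
R4 = 8858 * 9148 / 9935
R4 = 81032984 / 9935
R4 = 8156.31 ohm

8156.31 ohm


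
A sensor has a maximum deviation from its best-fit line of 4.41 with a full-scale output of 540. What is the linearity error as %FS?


Linearity error = (max deviation / full scale) * 100%.
Linearity = (4.41 / 540) * 100
Linearity = 0.817 %FS

0.817 %FS


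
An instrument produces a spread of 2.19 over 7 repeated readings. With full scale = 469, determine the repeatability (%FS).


Repeatability = (spread / full scale) * 100%.
R = (2.19 / 469) * 100
R = 0.467 %FS

0.467 %FS


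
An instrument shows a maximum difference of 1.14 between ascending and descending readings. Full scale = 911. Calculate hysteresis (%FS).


Hysteresis = (max difference / full scale) * 100%.
H = (1.14 / 911) * 100
H = 0.125 %FS

0.125 %FS


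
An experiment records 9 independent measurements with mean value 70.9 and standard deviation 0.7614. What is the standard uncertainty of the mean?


The standard uncertainty for Type A evaluation is u = s / sqrt(n).
u = 0.7614 / sqrt(9)
u = 0.7614 / 3.0
u = 0.2538

0.2538


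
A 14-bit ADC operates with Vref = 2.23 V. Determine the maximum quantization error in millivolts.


The maximum quantization error is +/- LSB/2.
LSB = Vref / 2^n = 2.23 / 16384 = 0.00013611 V
Max error = LSB / 2 = 0.00013611 / 2 = 6.805e-05 V
Max error = 0.0681 mV

0.0681 mV


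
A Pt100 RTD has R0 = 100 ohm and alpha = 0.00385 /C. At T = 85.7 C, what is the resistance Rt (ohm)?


The RTD equation: Rt = R0 * (1 + alpha * T).
Rt = 100 * (1 + 0.00385 * 85.7)
Rt = 100 * (1 + 0.329945)
Rt = 100 * 1.329945
Rt = 132.994 ohm

132.994 ohm


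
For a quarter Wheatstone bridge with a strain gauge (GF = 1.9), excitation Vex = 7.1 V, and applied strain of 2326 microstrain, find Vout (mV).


Quarter bridge output: Vout = (GF * epsilon * Vex) / 4.
Vout = (1.9 * 2326e-6 * 7.1) / 4
Vout = 0.03137774 / 4 V
Vout = 0.00784443 V = 7.8444 mV

7.8444 mV


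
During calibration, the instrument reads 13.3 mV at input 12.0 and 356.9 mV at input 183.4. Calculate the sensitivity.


Sensitivity = (y2 - y1) / (x2 - x1).
S = (356.9 - 13.3) / (183.4 - 12.0)
S = 343.6 / 171.4
S = 2.0047 mV/unit

2.0047 mV/unit


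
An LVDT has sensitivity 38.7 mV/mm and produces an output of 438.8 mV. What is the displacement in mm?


Displacement = Vout / sensitivity.
d = 438.8 / 38.7
d = 11.339 mm

11.339 mm


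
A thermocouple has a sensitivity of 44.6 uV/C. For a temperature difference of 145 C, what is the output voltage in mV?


The thermocouple output V = sensitivity * dT.
V = 44.6 uV/C * 145 C
V = 6467.0 uV
V = 6.467 mV

6.467 mV


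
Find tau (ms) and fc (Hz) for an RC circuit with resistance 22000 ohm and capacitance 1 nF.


Time constant: tau = R * C.
tau = 22000 * 1.00e-09 = 2.2e-05 s
tau = 0.022 ms
Cutoff frequency: fc = 1 / (2*pi*R*C).
fc = 1 / (2*pi*2.2e-05) = 7234.32 Hz

tau = 0.022 ms, fc = 7234.32 Hz


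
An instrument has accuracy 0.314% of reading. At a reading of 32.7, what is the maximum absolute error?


Absolute error = (accuracy% / 100) * reading.
Error = (0.314 / 100) * 32.7
Error = 0.00314 * 32.7
Error = 0.1027

0.1027


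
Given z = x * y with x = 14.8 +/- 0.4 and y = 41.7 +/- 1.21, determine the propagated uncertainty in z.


For a product z = x*y, the relative uncertainty is:
uz/z = sqrt((ux/x)^2 + (uy/y)^2)
Relative uncertainties: ux/x = 0.4/14.8 = 0.027027
uy/y = 1.21/41.7 = 0.029017
z = 14.8 * 41.7 = 617.2
uz = 617.2 * sqrt(0.027027^2 + 0.029017^2) = 24.473

24.473


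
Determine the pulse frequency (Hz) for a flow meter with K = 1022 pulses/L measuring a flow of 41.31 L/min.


Frequency = K * Q / 60 (converting L/min to L/s).
f = 1022 * 41.31 / 60
f = 42218.82 / 60
f = 703.65 Hz

703.65 Hz


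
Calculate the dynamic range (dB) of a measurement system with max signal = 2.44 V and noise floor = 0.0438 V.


Dynamic range = 20 * log10(Vmax / Vnoise).
DR = 20 * log10(2.44 / 0.0438)
DR = 20 * log10(55.71)
DR = 34.92 dB

34.92 dB


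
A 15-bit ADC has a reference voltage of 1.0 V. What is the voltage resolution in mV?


The resolution (LSB) of an ADC is Vref / 2^n.
LSB = 1.0 / 2^15
LSB = 1.0 / 32768
LSB = 3.052e-05 V = 0.03051758 mV

0.03051758 mV


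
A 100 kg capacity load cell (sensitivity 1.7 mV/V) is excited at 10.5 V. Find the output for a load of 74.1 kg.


Vout = rated_output * Vex * (load / capacity).
Vout = 1.7 * 10.5 * (74.1 / 100)
Vout = 1.7 * 10.5 * 0.741
Vout = 13.227 mV

13.227 mV


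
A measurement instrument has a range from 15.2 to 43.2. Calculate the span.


Span = upper range - lower range.
Span = 43.2 - (15.2)
Span = 28.0

28.0


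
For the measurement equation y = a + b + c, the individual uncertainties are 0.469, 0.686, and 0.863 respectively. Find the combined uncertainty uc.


For a sum of independent quantities, uc = sqrt(u1^2 + u2^2 + u3^2).
uc = sqrt(0.469^2 + 0.686^2 + 0.863^2)
uc = sqrt(0.219961 + 0.470596 + 0.744769)
uc = 1.1981

1.1981


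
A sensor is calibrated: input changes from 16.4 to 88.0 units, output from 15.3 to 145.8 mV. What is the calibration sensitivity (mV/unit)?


Sensitivity = (y2 - y1) / (x2 - x1).
S = (145.8 - 15.3) / (88.0 - 16.4)
S = 130.5 / 71.6
S = 1.8226 mV/unit

1.8226 mV/unit


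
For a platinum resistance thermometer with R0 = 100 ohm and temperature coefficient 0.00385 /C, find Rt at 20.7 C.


The RTD equation: Rt = R0 * (1 + alpha * T).
Rt = 100 * (1 + 0.00385 * 20.7)
Rt = 100 * (1 + 0.079695)
Rt = 100 * 1.079695
Rt = 107.97 ohm

107.97 ohm


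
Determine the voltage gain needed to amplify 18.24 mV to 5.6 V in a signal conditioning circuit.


Gain = Vout / Vin (converting to same units).
G = 5.6 V / 18.24 mV
G = 5600.0 mV / 18.24 mV
G = 307.02

307.02


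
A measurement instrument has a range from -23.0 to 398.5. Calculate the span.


Span = upper range - lower range.
Span = 398.5 - (-23.0)
Span = 421.5

421.5


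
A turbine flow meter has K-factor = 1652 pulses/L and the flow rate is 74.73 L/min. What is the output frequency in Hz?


Frequency = K * Q / 60 (converting L/min to L/s).
f = 1652 * 74.73 / 60
f = 123453.96 / 60
f = 2057.57 Hz

2057.57 Hz


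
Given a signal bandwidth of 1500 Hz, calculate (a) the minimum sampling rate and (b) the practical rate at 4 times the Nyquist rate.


By Nyquist theorem, fs_min = 2 * fmax.
fs_min = 2 * 1500 = 3000 Hz
Practical rate = 4 * fs_min = 4 * 3000 = 12000 Hz

fs_min = 3000 Hz, fs_practical = 12000 Hz


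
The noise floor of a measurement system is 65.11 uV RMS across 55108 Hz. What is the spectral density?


Noise spectral density = Vrms / sqrt(BW).
NSD = 65.11 / sqrt(55108)
NSD = 65.11 / 234.7509
NSD = 0.2774 uV/sqrt(Hz)

0.2774 uV/sqrt(Hz)


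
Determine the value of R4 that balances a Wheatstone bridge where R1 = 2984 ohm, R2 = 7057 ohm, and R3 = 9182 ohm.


At balance: R1*R4 = R2*R3, so R4 = R2*R3/R1.
R4 = 7057 * 9182 / 2984
R4 = 64797374 / 2984
R4 = 21714.94 ohm

21714.94 ohm


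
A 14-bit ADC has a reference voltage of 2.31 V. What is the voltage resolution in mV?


The resolution (LSB) of an ADC is Vref / 2^n.
LSB = 2.31 / 2^14
LSB = 2.31 / 16384
LSB = 0.00014099 V = 0.14099121 mV

0.14099121 mV


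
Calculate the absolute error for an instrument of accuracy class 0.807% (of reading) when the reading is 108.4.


Absolute error = (accuracy% / 100) * reading.
Error = (0.807 / 100) * 108.4
Error = 0.00807 * 108.4
Error = 0.8748

0.8748


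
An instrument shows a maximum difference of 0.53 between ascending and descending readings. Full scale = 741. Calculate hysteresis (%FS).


Hysteresis = (max difference / full scale) * 100%.
H = (0.53 / 741) * 100
H = 0.072 %FS

0.072 %FS


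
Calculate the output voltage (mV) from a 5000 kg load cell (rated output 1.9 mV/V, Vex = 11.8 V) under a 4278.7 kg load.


Vout = rated_output * Vex * (load / capacity).
Vout = 1.9 * 11.8 * (4278.7 / 5000)
Vout = 1.9 * 11.8 * 0.85574
Vout = 19.186 mV

19.186 mV


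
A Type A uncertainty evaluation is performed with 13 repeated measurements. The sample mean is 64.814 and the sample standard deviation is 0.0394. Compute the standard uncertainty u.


The standard uncertainty for Type A evaluation is u = s / sqrt(n).
u = 0.0394 / sqrt(13)
u = 0.0394 / 3.6056
u = 0.0109

0.0109


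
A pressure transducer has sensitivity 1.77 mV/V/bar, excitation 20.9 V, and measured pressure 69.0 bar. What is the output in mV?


Output = sensitivity * Vex * P.
Vout = 1.77 * 20.9 * 69.0
Vout = 36.993 * 69.0
Vout = 2552.52 mV

2552.52 mV


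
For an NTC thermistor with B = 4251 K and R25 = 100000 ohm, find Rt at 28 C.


NTC thermistor equation: Rt = R25 * exp(B * (1/T - 1/T25)).
T in Kelvin: 301.15 K, T25 = 298.15 K
1/T - 1/T25 = 1/301.15 - 1/298.15 = -3.341e-05
B * (1/T - 1/T25) = 4251 * -3.341e-05 = -0.142
Rt = 100000 * exp(-0.142) = 86759.1 ohm

86759.1 ohm


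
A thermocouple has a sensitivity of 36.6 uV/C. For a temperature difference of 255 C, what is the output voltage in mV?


The thermocouple output V = sensitivity * dT.
V = 36.6 uV/C * 255 C
V = 9333.0 uV
V = 9.333 mV

9.333 mV


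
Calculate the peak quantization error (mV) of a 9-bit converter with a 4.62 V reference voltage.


The maximum quantization error is +/- LSB/2.
LSB = Vref / 2^n = 4.62 / 512 = 0.00902344 V
Max error = LSB / 2 = 0.00902344 / 2 = 0.00451172 V
Max error = 4.5117 mV

4.5117 mV


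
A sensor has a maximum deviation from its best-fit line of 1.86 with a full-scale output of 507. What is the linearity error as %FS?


Linearity error = (max deviation / full scale) * 100%.
Linearity = (1.86 / 507) * 100
Linearity = 0.367 %FS

0.367 %FS


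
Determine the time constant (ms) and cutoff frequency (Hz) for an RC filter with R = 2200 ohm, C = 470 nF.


Time constant: tau = R * C.
tau = 2200 * 4.70e-07 = 0.001034 s
tau = 1.034 ms
Cutoff frequency: fc = 1 / (2*pi*R*C).
fc = 1 / (2*pi*0.001034) = 153.92 Hz

tau = 1.034 ms, fc = 153.92 Hz


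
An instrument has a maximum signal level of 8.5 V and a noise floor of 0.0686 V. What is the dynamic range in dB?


Dynamic range = 20 * log10(Vmax / Vnoise).
DR = 20 * log10(8.5 / 0.0686)
DR = 20 * log10(123.91)
DR = 41.86 dB

41.86 dB


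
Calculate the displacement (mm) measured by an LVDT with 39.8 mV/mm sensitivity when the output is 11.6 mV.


Displacement = Vout / sensitivity.
d = 11.6 / 39.8
d = 0.291 mm

0.291 mm


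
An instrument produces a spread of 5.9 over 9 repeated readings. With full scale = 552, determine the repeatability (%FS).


Repeatability = (spread / full scale) * 100%.
R = (5.9 / 552) * 100
R = 1.069 %FS

1.069 %FS


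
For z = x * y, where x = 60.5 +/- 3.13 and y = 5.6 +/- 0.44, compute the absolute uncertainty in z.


For a product z = x*y, the relative uncertainty is:
uz/z = sqrt((ux/x)^2 + (uy/y)^2)
Relative uncertainties: ux/x = 3.13/60.5 = 0.051736
uy/y = 0.44/5.6 = 0.078571
z = 60.5 * 5.6 = 338.8
uz = 338.8 * sqrt(0.051736^2 + 0.078571^2) = 31.872

31.872


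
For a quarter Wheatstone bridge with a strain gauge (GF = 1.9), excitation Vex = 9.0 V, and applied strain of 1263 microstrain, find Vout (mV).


Quarter bridge output: Vout = (GF * epsilon * Vex) / 4.
Vout = (1.9 * 1263e-6 * 9.0) / 4
Vout = 0.0215973 / 4 V
Vout = 0.00539932 V = 5.3993 mV

5.3993 mV


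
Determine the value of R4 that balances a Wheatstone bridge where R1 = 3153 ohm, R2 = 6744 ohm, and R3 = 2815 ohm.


At balance: R1*R4 = R2*R3, so R4 = R2*R3/R1.
R4 = 6744 * 2815 / 3153
R4 = 18984360 / 3153
R4 = 6021.05 ohm

6021.05 ohm


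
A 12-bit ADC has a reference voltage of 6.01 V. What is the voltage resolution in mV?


The resolution (LSB) of an ADC is Vref / 2^n.
LSB = 6.01 / 2^12
LSB = 6.01 / 4096
LSB = 0.00146729 V = 1.46728516 mV

1.46728516 mV


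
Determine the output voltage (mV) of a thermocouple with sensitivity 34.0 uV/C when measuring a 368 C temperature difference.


The thermocouple output V = sensitivity * dT.
V = 34.0 uV/C * 368 C
V = 12512.0 uV
V = 12.512 mV

12.512 mV


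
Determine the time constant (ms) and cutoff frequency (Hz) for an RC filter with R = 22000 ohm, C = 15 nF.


Time constant: tau = R * C.
tau = 22000 * 1.50e-08 = 0.00033 s
tau = 0.33 ms
Cutoff frequency: fc = 1 / (2*pi*R*C).
fc = 1 / (2*pi*0.00033) = 482.29 Hz

tau = 0.33 ms, fc = 482.29 Hz
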